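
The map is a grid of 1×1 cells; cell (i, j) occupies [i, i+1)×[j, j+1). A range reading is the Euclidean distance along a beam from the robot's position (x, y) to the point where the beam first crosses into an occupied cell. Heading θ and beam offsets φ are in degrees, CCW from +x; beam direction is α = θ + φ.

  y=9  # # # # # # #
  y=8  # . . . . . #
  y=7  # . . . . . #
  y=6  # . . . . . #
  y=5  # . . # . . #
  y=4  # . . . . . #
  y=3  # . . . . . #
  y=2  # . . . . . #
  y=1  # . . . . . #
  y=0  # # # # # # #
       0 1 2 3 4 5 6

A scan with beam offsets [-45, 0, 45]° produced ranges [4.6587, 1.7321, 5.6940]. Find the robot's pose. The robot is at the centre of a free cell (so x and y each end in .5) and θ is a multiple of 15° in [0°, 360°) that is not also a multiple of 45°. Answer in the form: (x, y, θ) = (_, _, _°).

Candidates: 39 free-cell centres × 16 headings = 624 poses. Raycast each; keep the one whose scan matches to 4 dp.
  (3.5, 1.5, 105°): beam 1 = 5.0000 ≠ 4.6587 ✗
  (1.5, 3.5, 120°): beam 1 = 5.6940 ≠ 4.6587 ✗
  (2.5, 1.5, 75°): beam 1 = 4.0415 ≠ 4.6587 ✗
  (3.5, 6.5, 285°): beam 1 = 0.5774 ≠ 4.6587 ✗
  …
  (5.5, 6.5, 210°): r_1=4.6587, r_2=1.7321, r_3=5.6940 — all match ✓
Only this pose fits every beam.

(x, y, θ) = (5.5, 6.5, 210°)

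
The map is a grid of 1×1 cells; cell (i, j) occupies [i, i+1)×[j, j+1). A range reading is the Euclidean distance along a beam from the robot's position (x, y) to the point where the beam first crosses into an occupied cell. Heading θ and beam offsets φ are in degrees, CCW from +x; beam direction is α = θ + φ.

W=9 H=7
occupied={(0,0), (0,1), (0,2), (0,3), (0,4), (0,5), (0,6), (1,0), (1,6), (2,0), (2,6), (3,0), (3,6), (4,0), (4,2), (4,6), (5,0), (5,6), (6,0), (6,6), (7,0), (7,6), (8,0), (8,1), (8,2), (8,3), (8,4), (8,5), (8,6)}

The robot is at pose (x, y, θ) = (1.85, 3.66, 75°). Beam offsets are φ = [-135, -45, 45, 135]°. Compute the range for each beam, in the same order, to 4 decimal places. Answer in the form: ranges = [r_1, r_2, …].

ranges = [3.0715, 4.6800, 1.7000, 0.9815]

beam 1: φ=-135°, α=300°
  cosα=0.5000 sinα=-0.8660 | (1,3) | tMaxX 0.3000 tMaxY 0.7621 | tΔX 2.0000 tΔY 1.1547
    t=0.3000 [x] (2,3)
    t=0.7621 [y] (2,2)
    t=1.9168 [y] (2,1)
    t=2.3000 [x] (3,1)
    t=3.0715 [y] (3,0) — stop
  → r_1 = 3.0715
beam 2: φ=-45°, α=30°
  cosα=0.8660 sinα=0.5000 | (1,3) | tMaxX 0.1732 tMaxY 0.6800 | tΔX 1.1547 tΔY 2.0000
    t=0.1732 [x] (2,3)
    t=0.6800 [y] (2,4)
    t=1.3279 [x] (3,4)
    t=2.4826 [x] (4,4)
    t=2.6800 [y] (4,5)
    t=3.6373 [x] (5,5)
    t=4.6800 [y] (5,6) — stop
  → r_2 = 4.6800
beam 3: φ=45°, α=120°
  cosα=-0.5000 sinα=0.8660 | (1,3) | tMaxX 1.7000 tMaxY 0.3926 | tΔX 2.0000 tΔY 1.1547
    t=0.3926 [y] (1,4)
    t=1.5473 [y] (1,5)
    t=1.7000 [x] (0,5) — stop
  → r_3 = 1.7000
beam 4: φ=135°, α=210°
  cosα=-0.8660 sinα=-0.5000 | (1,3) | tMaxX 0.9815 tMaxY 1.3200 | tΔX 1.1547 tΔY 2.0000
    t=0.9815 [x] (0,3) — stop
  → r_4 = 0.9815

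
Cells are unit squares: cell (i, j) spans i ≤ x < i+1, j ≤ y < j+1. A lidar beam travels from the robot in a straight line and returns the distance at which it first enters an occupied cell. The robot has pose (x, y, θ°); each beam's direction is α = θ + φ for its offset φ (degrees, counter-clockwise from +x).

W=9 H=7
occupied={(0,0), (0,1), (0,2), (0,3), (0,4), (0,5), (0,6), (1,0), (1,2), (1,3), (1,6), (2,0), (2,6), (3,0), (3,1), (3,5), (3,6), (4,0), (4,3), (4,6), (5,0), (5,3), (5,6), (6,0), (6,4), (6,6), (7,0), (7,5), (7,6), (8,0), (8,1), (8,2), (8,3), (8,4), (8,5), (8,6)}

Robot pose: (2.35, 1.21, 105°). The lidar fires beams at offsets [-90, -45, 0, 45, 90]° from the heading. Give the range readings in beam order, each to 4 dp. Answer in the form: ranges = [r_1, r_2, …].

ranges = [0.6729, 5.5310, 1.3523, 1.5588, 0.8114]

beam 1: φ=-90°, α=15°
  direction (0.9659, 0.2588); cell (2,1); t to first gridline: x 0.6729, y 3.0523 (then +1.0353 / +3.8637)
    (3,1) via x @ 0.6729  # hit
  → r_1 = 0.6729
beam 2: φ=-45°, α=60°
  direction (0.5000, 0.8660); cell (2,1); t to first gridline: x 1.3000, y 0.9122 (then +2.0000 / +1.1547)
    (2,2) via y @ 0.9122
    (3,2) via x @ 1.3000
    (3,3) via y @ 2.0669
    (3,4) via y @ 3.2216
    (4,4) via x @ 3.3000
    (4,5) via y @ 4.3763
    (5,5) via x @ 5.3000
    (5,6) via y @ 5.5310  # hit
  → r_2 = 5.5310
beam 3: φ=0°, α=105°
  direction (-0.2588, 0.9659); cell (2,1); t to first gridline: x 1.3523, y 0.8179 (then +3.8637 / +1.0353)
    (2,2) via y @ 0.8179
    (1,2) via x @ 1.3523  # hit
  → r_3 = 1.3523
beam 4: φ=45°, α=150°
  direction (-0.8660, 0.5000); cell (2,1); t to first gridline: x 0.4041, y 1.5800 (then +1.1547 / +2.0000)
    (1,1) via x @ 0.4041
    (0,1) via x @ 1.5588  # hit
  → r_4 = 1.5588
beam 5: φ=90°, α=195°
  direction (-0.9659, -0.2588); cell (2,1); t to first gridline: x 0.3623, y 0.8114 (then +1.0353 / +3.8637)
    (1,1) via x @ 0.3623
    (1,0) via y @ 0.8114  # hit
  → r_5 = 0.8114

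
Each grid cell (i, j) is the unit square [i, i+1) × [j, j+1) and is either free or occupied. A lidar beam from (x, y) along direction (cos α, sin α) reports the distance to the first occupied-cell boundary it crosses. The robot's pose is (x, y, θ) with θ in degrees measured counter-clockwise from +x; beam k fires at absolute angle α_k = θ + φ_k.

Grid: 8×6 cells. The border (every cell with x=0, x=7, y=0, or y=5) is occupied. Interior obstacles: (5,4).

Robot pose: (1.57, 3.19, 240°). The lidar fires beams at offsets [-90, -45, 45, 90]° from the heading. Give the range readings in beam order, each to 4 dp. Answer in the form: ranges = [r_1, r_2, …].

ranges = [0.6582, 0.5901, 2.2673, 4.3800]

beam 1: φ=-90°, α=150°
  d=(-0.8660,0.5000)  start (1,3)  tX=0.6582 tY=1.6200  stride 1/|dx|=1.1547 1/|dy|=2.0000
    cross x-line → (0,3), t=0.6582 (wall)
  → r_1 = 0.6582
beam 2: φ=-45°, α=195°
  d=(-0.9659,-0.2588)  start (1,3)  tX=0.5901 tY=0.7341  stride 1/|dx|=1.0353 1/|dy|=3.8637
    cross x-line → (0,3), t=0.5901 (wall)
  → r_2 = 0.5901
beam 3: φ=45°, α=285°
  d=(0.2588,-0.9659)  start (1,3)  tX=1.6614 tY=0.1967  stride 1/|dx|=3.8637 1/|dy|=1.0353
    cross y-line → (1,2), t=0.1967
    cross y-line → (1,1), t=1.2320
    cross x-line → (2,1), t=1.6614
    cross y-line → (2,0), t=2.2673 (wall)
  → r_3 = 2.2673
beam 4: φ=90°, α=330°
  d=(0.8660,-0.5000)  start (1,3)  tX=0.4965 tY=0.3800  stride 1/|dx|=1.1547 1/|dy|=2.0000
    cross y-line → (1,2), t=0.3800
    cross x-line → (2,2), t=0.4965
    cross x-line → (3,2), t=1.6512
    cross y-line → (3,1), t=2.3800
    cross x-line → (4,1), t=2.8059
    cross x-line → (5,1), t=3.9606
    cross y-line → (5,0), t=4.3800 (wall)
  → r_4 = 4.3800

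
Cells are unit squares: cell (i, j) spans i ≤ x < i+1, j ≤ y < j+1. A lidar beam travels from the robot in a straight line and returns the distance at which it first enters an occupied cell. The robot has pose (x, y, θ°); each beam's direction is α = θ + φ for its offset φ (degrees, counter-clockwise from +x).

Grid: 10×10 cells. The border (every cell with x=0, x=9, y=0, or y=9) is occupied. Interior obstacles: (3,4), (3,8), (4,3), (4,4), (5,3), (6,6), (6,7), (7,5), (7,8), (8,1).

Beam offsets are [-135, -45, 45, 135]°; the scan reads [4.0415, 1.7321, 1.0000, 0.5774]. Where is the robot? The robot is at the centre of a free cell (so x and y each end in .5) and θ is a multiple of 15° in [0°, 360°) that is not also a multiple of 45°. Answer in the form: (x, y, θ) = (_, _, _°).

Candidates: 54 free-cell centres × 16 headings = 864 poses. Raycast each; keep the one whose scan matches to 4 dp.
  (7.5, 1.5, 330°): beam 1 = 1.9319 ≠ 4.0415 ✗
  (3.5, 3.5, 285°): beam 1 = 2.8868 ≠ 4.0415 ✗
  (4.5, 8.5, 300°): beam 1 = 0.5176 ≠ 4.0415 ✗
  (5.5, 1.5, 255°): beam 1 = 1.7321 ≠ 4.0415 ✗
  …
  (5.5, 1.5, 165°): r_1=4.0415, r_2=1.7321, r_3=1.0000, r_4=0.5774 — all match ✓
Only this pose fits every beam.

(x, y, θ) = (5.5, 1.5, 165°)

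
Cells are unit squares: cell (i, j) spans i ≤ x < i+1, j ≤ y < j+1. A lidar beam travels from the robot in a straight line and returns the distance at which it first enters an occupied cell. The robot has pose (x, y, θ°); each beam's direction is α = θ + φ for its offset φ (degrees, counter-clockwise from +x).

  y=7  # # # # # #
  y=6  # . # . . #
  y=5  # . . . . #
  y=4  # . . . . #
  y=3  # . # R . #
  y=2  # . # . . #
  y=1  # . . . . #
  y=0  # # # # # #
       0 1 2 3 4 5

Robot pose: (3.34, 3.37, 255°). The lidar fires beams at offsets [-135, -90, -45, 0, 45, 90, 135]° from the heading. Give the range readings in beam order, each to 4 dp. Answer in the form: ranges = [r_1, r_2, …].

ranges = [0.6800, 0.3520, 0.3926, 1.3137, 2.7366, 1.7186, 1.9168]

beam 1: φ=-135°, α=120°
  direction (-0.5000, 0.8660); cell (3,3); t to first gridline: x 0.6800, y 0.7275 (then +2.0000 / +1.1547)
    (2,3) via x @ 0.6800  # hit
  → r_1 = 0.6800
beam 2: φ=-90°, α=165°
  direction (-0.9659, 0.2588); cell (3,3); t to first gridline: x 0.3520, y 2.4341 (then +1.0353 / +3.8637)
    (2,3) via x @ 0.3520  # hit
  → r_2 = 0.3520
beam 3: φ=-45°, α=210°
  direction (-0.8660, -0.5000); cell (3,3); t to first gridline: x 0.3926, y 0.7400 (then +1.1547 / +2.0000)
    (2,3) via x @ 0.3926  # hit
  → r_3 = 0.3926
beam 4: φ=0°, α=255°
  direction (-0.2588, -0.9659); cell (3,3); t to first gridline: x 1.3137, y 0.3831 (then +3.8637 / +1.0353)
    (3,2) via y @ 0.3831
    (2,2) via x @ 1.3137  # hit
  → r_4 = 1.3137
beam 5: φ=45°, α=300°
  direction (0.5000, -0.8660); cell (3,3); t to first gridline: x 1.3200, y 0.4272 (then +2.0000 / +1.1547)
    (3,2) via y @ 0.4272
    (4,2) via x @ 1.3200
    (4,1) via y @ 1.5819
    (4,0) via y @ 2.7366  # hit
  → r_5 = 2.7366
beam 6: φ=90°, α=345°
  direction (0.9659, -0.2588); cell (3,3); t to first gridline: x 0.6833, y 1.4296 (then +1.0353 / +3.8637)
    (4,3) via x @ 0.6833
    (4,2) via y @ 1.4296
    (5,2) via x @ 1.7186  # hit
  → r_6 = 1.7186
beam 7: φ=135°, α=30°
  direction (0.8660, 0.5000); cell (3,3); t to first gridline: x 0.7621, y 1.2600 (then +1.1547 / +2.0000)
    (4,3) via x @ 0.7621
    (4,4) via y @ 1.2600
    (5,4) via x @ 1.9168  # hit
  → r_7 = 1.9168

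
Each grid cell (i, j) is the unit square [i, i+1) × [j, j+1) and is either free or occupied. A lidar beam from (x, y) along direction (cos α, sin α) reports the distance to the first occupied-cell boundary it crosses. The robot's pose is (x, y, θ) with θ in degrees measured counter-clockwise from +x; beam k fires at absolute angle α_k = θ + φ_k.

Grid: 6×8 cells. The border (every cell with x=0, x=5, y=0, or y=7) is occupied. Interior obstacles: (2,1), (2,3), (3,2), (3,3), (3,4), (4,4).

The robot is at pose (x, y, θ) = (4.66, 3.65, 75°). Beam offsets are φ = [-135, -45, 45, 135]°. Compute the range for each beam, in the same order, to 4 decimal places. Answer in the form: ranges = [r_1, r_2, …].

beam 1: φ=-135°, α=300°
  dir = (cos 300°, sin 300°) = (0.5000, -0.8660); from cell (4,3)
  next x-line at t=0.6800, next y-line at t=0.7506; Δt_x=2.0000, Δt_y=1.1547
    x: enter (5,3) at t=0.6800 ← occupied
  → r_1 = 0.6800
beam 2: φ=-45°, α=30°
  dir = (cos 30°, sin 30°) = (0.8660, 0.5000); from cell (4,3)
  next x-line at t=0.3926, next y-line at t=0.7000; Δt_x=1.1547, Δt_y=2.0000
    x: enter (5,3) at t=0.3926 ← occupied
  → r_2 = 0.3926
beam 3: φ=45°, α=120°
  dir = (cos 120°, sin 120°) = (-0.5000, 0.8660); from cell (4,3)
  next x-line at t=1.3200, next y-line at t=0.4041; Δt_x=2.0000, Δt_y=1.1547
    y: enter (4,4) at t=0.4041 ← occupied
  → r_3 = 0.4041
beam 4: φ=135°, α=210°
  dir = (cos 210°, sin 210°) = (-0.8660, -0.5000); from cell (4,3)
  next x-line at t=0.7621, next y-line at t=1.3000; Δt_x=1.1547, Δt_y=2.0000
    x: enter (3,3) at t=0.7621 ← occupied
  → r_4 = 0.7621

ranges = [0.6800, 0.3926, 0.4041, 0.7621]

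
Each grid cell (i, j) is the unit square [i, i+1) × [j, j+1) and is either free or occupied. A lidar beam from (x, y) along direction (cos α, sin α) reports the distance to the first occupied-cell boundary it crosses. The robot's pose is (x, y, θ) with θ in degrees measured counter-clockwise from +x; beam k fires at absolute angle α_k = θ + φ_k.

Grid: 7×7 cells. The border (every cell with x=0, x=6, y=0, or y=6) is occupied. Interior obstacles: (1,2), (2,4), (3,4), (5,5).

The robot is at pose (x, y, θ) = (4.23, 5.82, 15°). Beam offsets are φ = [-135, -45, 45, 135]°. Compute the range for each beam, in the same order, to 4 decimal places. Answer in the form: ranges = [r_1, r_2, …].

beam 1: φ=-135°, α=240°
  d=(-0.5000,-0.8660)  start (4,5)  tX=0.4600 tY=0.9469  stride 1/|dx|=2.0000 1/|dy|=1.1547
    cross x-line → (3,5), t=0.4600
    cross y-line → (3,4), t=0.9469 (wall)
  → r_1 = 0.9469
beam 2: φ=-45°, α=330°
  d=(0.8660,-0.5000)  start (4,5)  tX=0.8891 tY=1.6400  stride 1/|dx|=1.1547 1/|dy|=2.0000
    cross x-line → (5,5), t=0.8891 (wall)
  → r_2 = 0.8891
beam 3: φ=45°, α=60°
  d=(0.5000,0.8660)  start (4,5)  tX=1.5400 tY=0.2078  stride 1/|dx|=2.0000 1/|dy|=1.1547
    cross y-line → (4,6), t=0.2078 (wall)
  → r_3 = 0.2078
beam 4: φ=135°, α=150°
  d=(-0.8660,0.5000)  start (4,5)  tX=0.2656 tY=0.3600  stride 1/|dx|=1.1547 1/|dy|=2.0000
    cross x-line → (3,5), t=0.2656
    cross y-line → (3,6), t=0.3600 (wall)
  → r_4 = 0.3600

ranges = [0.9469, 0.8891, 0.2078, 0.3600]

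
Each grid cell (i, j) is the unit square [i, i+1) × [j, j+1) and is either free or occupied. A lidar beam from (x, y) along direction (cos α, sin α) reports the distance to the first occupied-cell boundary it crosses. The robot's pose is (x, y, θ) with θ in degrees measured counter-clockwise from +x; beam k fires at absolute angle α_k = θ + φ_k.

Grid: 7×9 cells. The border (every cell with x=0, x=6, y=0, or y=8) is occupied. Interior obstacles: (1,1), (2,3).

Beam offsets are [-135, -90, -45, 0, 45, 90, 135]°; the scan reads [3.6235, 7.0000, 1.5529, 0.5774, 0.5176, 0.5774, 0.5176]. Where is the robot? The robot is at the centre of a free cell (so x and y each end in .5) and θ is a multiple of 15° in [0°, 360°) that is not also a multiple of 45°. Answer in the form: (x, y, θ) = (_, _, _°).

(x, y, θ) = (2.5, 1.5, 150°)

Candidates: 33 free-cell centres × 16 headings = 528 poses. Raycast each; keep the one whose scan matches to 4 dp.
  (4.5, 2.5, 285°): beam 1 = 1.7321 ≠ 3.6235 ✗
  (5.5, 6.5, 195°): beam 1 = 1.0000 ≠ 3.6235 ✗
  (3.5, 1.5, 345°): beam 1 = 1.0000 ≠ 3.6235 ✗
  (4.5, 3.5, 30°): beam 1 = 2.5882 ≠ 3.6235 ✗
  …
  (2.5, 1.5, 150°): r_1=3.6235, r_2=7.0000, r_3=1.5529, r_4=0.5774, r_5=0.5176, r_6=0.5774, r_7=0.5176 — all match ✓
No second candidate reproduces the full scan.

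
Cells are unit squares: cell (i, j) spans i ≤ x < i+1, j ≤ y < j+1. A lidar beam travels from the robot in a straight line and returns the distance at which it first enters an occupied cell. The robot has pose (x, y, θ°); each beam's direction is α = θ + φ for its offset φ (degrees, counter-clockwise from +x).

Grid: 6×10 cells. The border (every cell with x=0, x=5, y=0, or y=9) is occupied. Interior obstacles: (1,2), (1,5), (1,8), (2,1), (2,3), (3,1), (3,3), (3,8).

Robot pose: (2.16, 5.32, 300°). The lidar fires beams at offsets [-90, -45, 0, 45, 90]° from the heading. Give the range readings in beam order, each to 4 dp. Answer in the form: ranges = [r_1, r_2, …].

beam 1: φ=-90°, α=210°
  direction (-0.8660, -0.5000); cell (2,5); t to first gridline: x 0.1848, y 0.6400 (then +1.1547 / +2.0000)
    (1,5) via x @ 0.1848  # hit
  → r_1 = 0.1848
beam 2: φ=-45°, α=255°
  direction (-0.2588, -0.9659); cell (2,5); t to first gridline: x 0.6182, y 0.3313 (then +3.8637 / +1.0353)
    (2,4) via y @ 0.3313
    (1,4) via x @ 0.6182
    (1,3) via y @ 1.3666
    (1,2) via y @ 2.4018  # hit
  → r_2 = 2.4018
beam 3: φ=0°, α=300°
  direction (0.5000, -0.8660); cell (2,5); t to first gridline: x 1.6800, y 0.3695 (then +2.0000 / +1.1547)
    (2,4) via y @ 0.3695
    (2,3) via y @ 1.5242  # hit
  → r_3 = 1.5242
beam 4: φ=45°, α=345°
  direction (0.9659, -0.2588); cell (2,5); t to first gridline: x 0.8696, y 1.2364 (then +1.0353 / +3.8637)
    (3,5) via x @ 0.8696
    (3,4) via y @ 1.2364
    (4,4) via x @ 1.9049
    (5,4) via x @ 2.9402  # hit
  → r_4 = 2.9402
beam 5: φ=90°, α=30°
  direction (0.8660, 0.5000); cell (2,5); t to first gridline: x 0.9699, y 1.3600 (then +1.1547 / +2.0000)
    (3,5) via x @ 0.9699
    (3,6) via y @ 1.3600
    (4,6) via x @ 2.1246
    (5,6) via x @ 3.2793  # hit
  → r_5 = 3.2793

ranges = [0.1848, 2.4018, 1.5242, 2.9402, 3.2793]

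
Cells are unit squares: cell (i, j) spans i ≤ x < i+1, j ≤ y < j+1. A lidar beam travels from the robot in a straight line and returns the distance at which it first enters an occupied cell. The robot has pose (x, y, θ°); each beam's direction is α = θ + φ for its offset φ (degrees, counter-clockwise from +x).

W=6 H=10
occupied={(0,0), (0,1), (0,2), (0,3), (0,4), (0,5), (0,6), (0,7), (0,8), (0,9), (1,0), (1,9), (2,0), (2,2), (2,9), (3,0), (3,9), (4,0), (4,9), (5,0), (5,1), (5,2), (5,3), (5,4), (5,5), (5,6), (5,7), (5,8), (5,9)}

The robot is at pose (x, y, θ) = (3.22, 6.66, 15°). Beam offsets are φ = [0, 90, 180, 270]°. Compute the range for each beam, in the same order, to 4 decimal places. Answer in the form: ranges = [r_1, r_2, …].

beam 1: φ=0°, α=15°
  direction (0.9659, 0.2588); cell (3,6); t to first gridline: x 0.8075, y 1.3137 (then +1.0353 / +3.8637)
    (4,6) via x @ 0.8075
    (4,7) via y @ 1.3137
    (5,7) via x @ 1.8428  # hit
  → r_1 = 1.8428
beam 2: φ=90°, α=105°
  direction (-0.2588, 0.9659); cell (3,6); t to first gridline: x 0.8500, y 0.3520 (then +3.8637 / +1.0353)
    (3,7) via y @ 0.3520
    (2,7) via x @ 0.8500
    (2,8) via y @ 1.3873
    (2,9) via y @ 2.4225  # hit
  → r_2 = 2.4225
beam 3: φ=180°, α=195°
  direction (-0.9659, -0.2588); cell (3,6); t to first gridline: x 0.2278, y 2.5500 (then +1.0353 / +3.8637)
    (2,6) via x @ 0.2278
    (1,6) via x @ 1.2630
    (0,6) via x @ 2.2983  # hit
  → r_3 = 2.2983
beam 4: φ=270°, α=285°
  direction (0.2588, -0.9659); cell (3,6); t to first gridline: x 3.0137, y 0.6833 (then +3.8637 / +1.0353)
    (3,5) via y @ 0.6833
    (3,4) via y @ 1.7186
    (3,3) via y @ 2.7538
    (4,3) via x @ 3.0137
    (4,2) via y @ 3.7891
    (4,1) via y @ 4.8244
    (4,0) via y @ 5.8597  # hit
  → r_4 = 5.8597

ranges = [1.8428, 2.4225, 2.2983, 5.8597]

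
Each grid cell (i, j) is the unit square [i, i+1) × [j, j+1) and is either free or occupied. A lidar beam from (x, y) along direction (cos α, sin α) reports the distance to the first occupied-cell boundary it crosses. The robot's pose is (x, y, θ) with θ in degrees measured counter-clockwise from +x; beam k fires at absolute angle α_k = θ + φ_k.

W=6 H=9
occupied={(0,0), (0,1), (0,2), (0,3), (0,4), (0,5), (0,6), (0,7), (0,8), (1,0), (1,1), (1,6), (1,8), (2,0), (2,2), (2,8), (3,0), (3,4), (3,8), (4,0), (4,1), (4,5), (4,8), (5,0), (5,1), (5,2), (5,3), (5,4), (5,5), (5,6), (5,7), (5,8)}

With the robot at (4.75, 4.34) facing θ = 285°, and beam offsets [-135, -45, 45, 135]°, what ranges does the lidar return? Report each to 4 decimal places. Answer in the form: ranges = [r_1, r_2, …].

beam 1: φ=-135°, α=150°
  dir = (cos 150°, sin 150°) = (-0.8660, 0.5000); from cell (4,4)
  next x-line at t=0.8660, next y-line at t=1.3200; Δt_x=1.1547, Δt_y=2.0000
    x: enter (3,4) at t=0.8660 ← occupied
  → r_1 = 0.8660
beam 2: φ=-45°, α=240°
  dir = (cos 240°, sin 240°) = (-0.5000, -0.8660); from cell (4,4)
  next x-line at t=1.5000, next y-line at t=0.3926; Δt_x=2.0000, Δt_y=1.1547
    y: enter (4,3) at t=0.3926
    x: enter (3,3) at t=1.5000
    y: enter (3,2) at t=1.5473
    y: enter (3,1) at t=2.7020
    x: enter (2,1) at t=3.5000
    y: enter (2,0) at t=3.8567 ← occupied
  → r_2 = 3.8567
beam 3: φ=45°, α=330°
  dir = (cos 330°, sin 330°) = (0.8660, -0.5000); from cell (4,4)
  next x-line at t=0.2887, next y-line at t=0.6800; Δt_x=1.1547, Δt_y=2.0000
    x: enter (5,4) at t=0.2887 ← occupied
  → r_3 = 0.2887
beam 4: φ=135°, α=60°
  dir = (cos 60°, sin 60°) = (0.5000, 0.8660); from cell (4,4)
  next x-line at t=0.5000, next y-line at t=0.7621; Δt_x=2.0000, Δt_y=1.1547
    x: enter (5,4) at t=0.5000 ← occupied
  → r_4 = 0.5000

ranges = [0.8660, 3.8567, 0.2887, 0.5000]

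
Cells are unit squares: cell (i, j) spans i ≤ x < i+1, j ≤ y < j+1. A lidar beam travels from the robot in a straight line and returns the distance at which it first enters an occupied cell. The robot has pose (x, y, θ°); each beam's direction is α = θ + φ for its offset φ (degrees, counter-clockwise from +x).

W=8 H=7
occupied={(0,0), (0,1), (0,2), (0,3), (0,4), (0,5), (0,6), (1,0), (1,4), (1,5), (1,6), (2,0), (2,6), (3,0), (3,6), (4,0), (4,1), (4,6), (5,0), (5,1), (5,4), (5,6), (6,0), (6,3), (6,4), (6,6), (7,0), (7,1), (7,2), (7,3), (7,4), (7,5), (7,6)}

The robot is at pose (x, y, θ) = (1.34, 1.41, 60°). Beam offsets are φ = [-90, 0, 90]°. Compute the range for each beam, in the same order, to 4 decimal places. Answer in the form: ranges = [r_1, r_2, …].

ranges = [0.8200, 5.3001, 0.3926]

beam 1: φ=-90°, α=330°
  direction (0.8660, -0.5000); cell (1,1); t to first gridline: x 0.7621, y 0.8200 (then +1.1547 / +2.0000)
    (2,1) via x @ 0.7621
    (2,0) via y @ 0.8200  # hit
  → r_1 = 0.8200
beam 2: φ=0°, α=60°
  direction (0.5000, 0.8660); cell (1,1); t to first gridline: x 1.3200, y 0.6813 (then +2.0000 / +1.1547)
    (1,2) via y @ 0.6813
    (2,2) via x @ 1.3200
    (2,3) via y @ 1.8360
    (2,4) via y @ 2.9907
    (3,4) via x @ 3.3200
    (3,5) via y @ 4.1454
    (3,6) via y @ 5.3001  # hit
  → r_2 = 5.3001
beam 3: φ=90°, α=150°
  direction (-0.8660, 0.5000); cell (1,1); t to first gridline: x 0.3926, y 1.1800 (then +1.1547 / +2.0000)
    (0,1) via x @ 0.3926  # hit
  → r_3 = 0.3926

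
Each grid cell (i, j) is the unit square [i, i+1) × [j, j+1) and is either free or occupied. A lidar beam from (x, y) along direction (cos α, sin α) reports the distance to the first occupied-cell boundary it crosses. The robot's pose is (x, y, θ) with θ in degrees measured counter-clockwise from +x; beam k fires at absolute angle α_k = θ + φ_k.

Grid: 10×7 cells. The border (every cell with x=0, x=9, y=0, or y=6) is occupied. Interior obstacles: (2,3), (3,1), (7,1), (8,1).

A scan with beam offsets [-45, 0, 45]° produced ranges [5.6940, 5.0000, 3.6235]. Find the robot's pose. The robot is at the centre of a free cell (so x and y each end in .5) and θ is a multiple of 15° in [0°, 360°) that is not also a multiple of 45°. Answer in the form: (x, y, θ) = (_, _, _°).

Enumerate (i+0.5, j+0.5, θ) over the 36 free cells and 16 admissible headings. For each, cast all 3 beams and compare to the given ranges.
  (2.5, 5.5, 120°): beam 1 = 0.5176 ≠ 5.6940 ✗
  (3.5, 5.5, 210°): beam 1 = 1.9319 ≠ 5.6940 ✗
  (6.5, 3.5, 345°): beam 1 = 1.7321 ≠ 5.6940 ✗
  (5.5, 5.5, 165°): beam 1 = 0.5774 ≠ 5.6940 ✗
  …
  (6.5, 5.5, 240°): r_1=5.6940, r_2=5.0000, r_3=3.6235 — all match ✓
Only this pose fits every beam.

(x, y, θ) = (6.5, 5.5, 240°)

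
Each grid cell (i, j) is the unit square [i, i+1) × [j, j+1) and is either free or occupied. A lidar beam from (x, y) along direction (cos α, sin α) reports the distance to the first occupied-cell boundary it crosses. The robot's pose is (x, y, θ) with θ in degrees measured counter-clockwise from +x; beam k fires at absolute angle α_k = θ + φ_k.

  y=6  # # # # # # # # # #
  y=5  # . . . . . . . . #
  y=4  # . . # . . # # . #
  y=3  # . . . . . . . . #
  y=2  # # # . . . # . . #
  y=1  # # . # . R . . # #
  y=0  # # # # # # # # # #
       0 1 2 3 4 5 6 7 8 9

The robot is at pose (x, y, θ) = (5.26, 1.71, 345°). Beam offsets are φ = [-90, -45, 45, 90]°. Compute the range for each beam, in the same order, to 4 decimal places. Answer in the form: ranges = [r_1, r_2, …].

ranges = [0.7350, 0.8198, 0.8545, 2.8591]

beam 1: φ=-90°, α=255°
  cosα=-0.2588 sinα=-0.9659 | (5,1) | tMaxX 1.0046 tMaxY 0.7350 | tΔX 3.8637 tΔY 1.0353
    t=0.7350 [y] (5,0) — stop
  → r_1 = 0.7350
beam 2: φ=-45°, α=300°
  cosα=0.5000 sinα=-0.8660 | (5,1) | tMaxX 1.4800 tMaxY 0.8198 | tΔX 2.0000 tΔY 1.1547
    t=0.8198 [y] (5,0) — stop
  → r_2 = 0.8198
beam 3: φ=45°, α=30°
  cosα=0.8660 sinα=0.5000 | (5,1) | tMaxX 0.8545 tMaxY 0.5800 | tΔX 1.1547 tΔY 2.0000
    t=0.5800 [y] (5,2)
    t=0.8545 [x] (6,2) — stop
  → r_3 = 0.8545
beam 4: φ=90°, α=75°
  cosα=0.2588 sinα=0.9659 | (5,1) | tMaxX 2.8591 tMaxY 0.3002 | tΔX 3.8637 tΔY 1.0353
    t=0.3002 [y] (5,2)
    t=1.3355 [y] (5,3)
    t=2.3708 [y] (5,4)
    t=2.8591 [x] (6,4) — stop
  → r_4 = 2.8591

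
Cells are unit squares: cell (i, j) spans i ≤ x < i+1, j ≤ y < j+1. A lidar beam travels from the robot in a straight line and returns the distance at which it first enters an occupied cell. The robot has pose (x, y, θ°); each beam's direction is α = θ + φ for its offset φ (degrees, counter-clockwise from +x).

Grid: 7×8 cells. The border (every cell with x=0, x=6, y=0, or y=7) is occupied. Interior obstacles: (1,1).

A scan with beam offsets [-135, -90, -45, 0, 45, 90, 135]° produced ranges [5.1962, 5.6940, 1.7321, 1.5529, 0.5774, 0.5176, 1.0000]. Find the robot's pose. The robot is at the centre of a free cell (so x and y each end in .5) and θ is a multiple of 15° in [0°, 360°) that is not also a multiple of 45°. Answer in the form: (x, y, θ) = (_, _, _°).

(x, y, θ) = (4.5, 6.5, 15°)

Candidates: 29 free-cell centres × 16 headings = 464 poses. Raycast each; keep the one whose scan matches to 4 dp.
  (2.5, 6.5, 60°): beam 1 = 5.6940 ≠ 5.1962 ✗
  (3.5, 6.5, 150°): beam 1 = 1.9319 ≠ 5.1962 ✗
  (3.5, 6.5, 15°): beam 1 = 5.0000 ≠ 5.1962 ✗
  (1.5, 4.5, 30°): beam 1 = 1.9319 ≠ 5.1962 ✗
  …
  (4.5, 6.5, 15°): r_1=5.1962, r_2=5.6940, r_3=1.7321, r_4=1.5529, r_5=0.5774, r_6=0.5176, r_7=1.0000 — all match ✓
Unique over the lattice → pose = (4.5, 6.5, 15°).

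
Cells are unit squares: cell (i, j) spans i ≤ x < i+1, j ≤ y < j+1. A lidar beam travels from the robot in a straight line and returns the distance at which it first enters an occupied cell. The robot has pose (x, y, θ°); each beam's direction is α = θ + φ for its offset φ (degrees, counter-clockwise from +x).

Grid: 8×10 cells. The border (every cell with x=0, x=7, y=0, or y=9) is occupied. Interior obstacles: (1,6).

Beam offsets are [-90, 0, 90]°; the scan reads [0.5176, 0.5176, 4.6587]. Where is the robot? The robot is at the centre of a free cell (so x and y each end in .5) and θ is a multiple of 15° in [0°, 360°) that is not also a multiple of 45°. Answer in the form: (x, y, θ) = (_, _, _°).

The pose lattice has 47·16 = 752 candidates. Test each by forward raycasting.
  (2.5, 5.5, 210°): beam 1 = 1.0000 ≠ 0.5176 ✗
  (1.5, 8.5, 105°): beam 1 = 1.9319 ≠ 0.5176 ✗
  (4.5, 4.5, 120°): beam 1 = 2.8868 ≠ 0.5176 ✗
  (3.5, 6.5, 285°): beam 1 = 1.5529 ≠ 0.5176 ✗
  …
  (1.5, 5.5, 195°): r_1=0.5176, r_2=0.5176, r_3=4.6587 — all match ✓
No second candidate reproduces the full scan.

(x, y, θ) = (1.5, 5.5, 195°)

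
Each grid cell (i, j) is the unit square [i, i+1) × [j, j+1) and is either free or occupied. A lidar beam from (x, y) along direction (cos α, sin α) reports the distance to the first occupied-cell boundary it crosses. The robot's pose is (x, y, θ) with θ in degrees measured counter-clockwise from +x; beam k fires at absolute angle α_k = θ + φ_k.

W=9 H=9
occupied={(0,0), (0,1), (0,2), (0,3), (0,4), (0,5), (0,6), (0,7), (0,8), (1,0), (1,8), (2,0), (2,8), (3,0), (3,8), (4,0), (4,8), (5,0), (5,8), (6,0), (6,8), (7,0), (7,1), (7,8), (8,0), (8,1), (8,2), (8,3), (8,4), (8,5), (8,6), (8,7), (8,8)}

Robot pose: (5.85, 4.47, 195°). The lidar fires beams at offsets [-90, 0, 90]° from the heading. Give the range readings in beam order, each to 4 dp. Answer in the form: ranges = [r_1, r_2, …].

beam 1: φ=-90°, α=105°
  cosα=-0.2588 sinα=0.9659 | (5,4) | tMaxX 3.2841 tMaxY 0.5487 | tΔX 3.8637 tΔY 1.0353
    t=0.5487 [y] (5,5)
    t=1.5840 [y] (5,6)
    t=2.6192 [y] (5,7)
    t=3.2841 [x] (4,7)
    t=3.6545 [y] (4,8) — stop
  → r_1 = 3.6545
beam 2: φ=0°, α=195°
  cosα=-0.9659 sinα=-0.2588 | (5,4) | tMaxX 0.8800 tMaxY 1.8159 | tΔX 1.0353 tΔY 3.8637
    t=0.8800 [x] (4,4)
    t=1.8159 [y] (4,3)
    t=1.9153 [x] (3,3)
    t=2.9505 [x] (2,3)
    t=3.9858 [x] (1,3)
    t=5.0211 [x] (0,3) — stop
  → r_2 = 5.0211
beam 3: φ=90°, α=285°
  cosα=0.2588 sinα=-0.9659 | (5,4) | tMaxX 0.5796 tMaxY 0.4866 | tΔX 3.8637 tΔY 1.0353
    t=0.4866 [y] (5,3)
    t=0.5796 [x] (6,3)
    t=1.5219 [y] (6,2)
    t=2.5571 [y] (6,1)
    t=3.5924 [y] (6,0) — stop
  → r_3 = 3.5924

ranges = [3.6545, 5.0211, 3.5924]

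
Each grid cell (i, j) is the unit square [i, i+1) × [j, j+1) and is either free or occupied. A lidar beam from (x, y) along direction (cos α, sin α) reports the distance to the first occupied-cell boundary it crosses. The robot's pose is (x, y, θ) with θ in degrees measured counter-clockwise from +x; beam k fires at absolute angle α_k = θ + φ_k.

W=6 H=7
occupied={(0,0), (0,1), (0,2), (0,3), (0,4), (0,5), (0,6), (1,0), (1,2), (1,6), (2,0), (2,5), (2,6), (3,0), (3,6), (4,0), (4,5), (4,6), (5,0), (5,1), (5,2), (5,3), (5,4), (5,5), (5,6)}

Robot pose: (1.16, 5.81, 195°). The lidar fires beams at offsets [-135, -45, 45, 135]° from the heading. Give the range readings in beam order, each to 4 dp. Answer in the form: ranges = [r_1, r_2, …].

beam 1: φ=-135°, α=60°
  dir = (cos 60°, sin 60°) = (0.5000, 0.8660); from cell (1,5)
  next x-line at t=1.6800, next y-line at t=0.2194; Δt_x=2.0000, Δt_y=1.1547
    y: enter (1,6) at t=0.2194 ← occupied
  → r_1 = 0.2194
beam 2: φ=-45°, α=150°
  dir = (cos 150°, sin 150°) = (-0.8660, 0.5000); from cell (1,5)
  next x-line at t=0.1848, next y-line at t=0.3800; Δt_x=1.1547, Δt_y=2.0000
    x: enter (0,5) at t=0.1848 ← occupied
  → r_2 = 0.1848
beam 3: φ=45°, α=240°
  dir = (cos 240°, sin 240°) = (-0.5000, -0.8660); from cell (1,5)
  next x-line at t=0.3200, next y-line at t=0.9353; Δt_x=2.0000, Δt_y=1.1547
    x: enter (0,5) at t=0.3200 ← occupied
  → r_3 = 0.3200
beam 4: φ=135°, α=330°
  dir = (cos 330°, sin 330°) = (0.8660, -0.5000); from cell (1,5)
  next x-line at t=0.9699, next y-line at t=1.6200; Δt_x=1.1547, Δt_y=2.0000
    x: enter (2,5) at t=0.9699 ← occupied
  → r_4 = 0.9699

ranges = [0.2194, 0.1848, 0.3200, 0.9699]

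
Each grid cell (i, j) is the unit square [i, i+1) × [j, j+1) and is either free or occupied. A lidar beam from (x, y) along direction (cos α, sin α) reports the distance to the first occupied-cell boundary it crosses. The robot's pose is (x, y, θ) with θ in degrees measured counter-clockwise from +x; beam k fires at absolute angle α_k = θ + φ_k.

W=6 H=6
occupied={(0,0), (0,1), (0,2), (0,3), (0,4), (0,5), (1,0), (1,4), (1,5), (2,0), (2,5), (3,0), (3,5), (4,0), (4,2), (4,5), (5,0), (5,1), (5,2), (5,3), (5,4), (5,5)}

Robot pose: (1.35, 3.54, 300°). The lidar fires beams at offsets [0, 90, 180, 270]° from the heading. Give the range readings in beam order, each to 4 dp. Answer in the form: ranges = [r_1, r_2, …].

ranges = [2.9329, 2.9200, 0.5312, 0.4041]

beam 1: φ=0°, α=300°
  cosα=0.5000 sinα=-0.8660 | (1,3) | tMaxX 1.3000 tMaxY 0.6235 | tΔX 2.0000 tΔY 1.1547
    t=0.6235 [y] (1,2)
    t=1.3000 [x] (2,2)
    t=1.7782 [y] (2,1)
    t=2.9329 [y] (2,0) — stop
  → r_1 = 2.9329
beam 2: φ=90°, α=30°
  cosα=0.8660 sinα=0.5000 | (1,3) | tMaxX 0.7506 tMaxY 0.9200 | tΔX 1.1547 tΔY 2.0000
    t=0.7506 [x] (2,3)
    t=0.9200 [y] (2,4)
    t=1.9053 [x] (3,4)
    t=2.9200 [y] (3,5) — stop
  → r_2 = 2.9200
beam 3: φ=180°, α=120°
  cosα=-0.5000 sinα=0.8660 | (1,3) | tMaxX 0.7000 tMaxY 0.5312 | tΔX 2.0000 tΔY 1.1547
    t=0.5312 [y] (1,4) — stop
  → r_3 = 0.5312
beam 4: φ=270°, α=210°
  cosα=-0.8660 sinα=-0.5000 | (1,3) | tMaxX 0.4041 tMaxY 1.0800 | tΔX 1.1547 tΔY 2.0000
    t=0.4041 [x] (0,3) — stop
  → r_4 = 0.4041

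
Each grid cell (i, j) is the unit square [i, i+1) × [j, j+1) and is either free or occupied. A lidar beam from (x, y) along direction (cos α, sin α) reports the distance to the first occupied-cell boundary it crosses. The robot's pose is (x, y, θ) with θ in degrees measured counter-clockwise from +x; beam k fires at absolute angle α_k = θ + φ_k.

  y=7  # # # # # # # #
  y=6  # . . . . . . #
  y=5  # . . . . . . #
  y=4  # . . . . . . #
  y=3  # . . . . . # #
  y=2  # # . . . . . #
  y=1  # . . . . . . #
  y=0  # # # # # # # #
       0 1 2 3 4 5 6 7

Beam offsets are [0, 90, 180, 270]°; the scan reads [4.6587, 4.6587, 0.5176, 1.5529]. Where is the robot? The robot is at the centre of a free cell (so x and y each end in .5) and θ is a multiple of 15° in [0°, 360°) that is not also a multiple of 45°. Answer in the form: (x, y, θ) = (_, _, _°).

Enumerate (i+0.5, j+0.5, θ) over the 34 free cells and 16 admissible headings. For each, cast all 4 beams and compare to the given ranges.
  (6.5, 4.5, 165°): beam 1 = 5.6940 ≠ 4.6587 ✗
  (1.5, 5.5, 195°): beam 1 = 0.5176 ≠ 4.6587 ✗
  (1.5, 6.5, 150°): beam 1 = 0.5774 ≠ 4.6587 ✗
  …
  (2.5, 2.5, 345°): r_1=4.6587, r_2=4.6587, r_3=0.5176, r_4=1.5529 — all match ✓
No second candidate reproduces the full scan.

(x, y, θ) = (2.5, 2.5, 345°)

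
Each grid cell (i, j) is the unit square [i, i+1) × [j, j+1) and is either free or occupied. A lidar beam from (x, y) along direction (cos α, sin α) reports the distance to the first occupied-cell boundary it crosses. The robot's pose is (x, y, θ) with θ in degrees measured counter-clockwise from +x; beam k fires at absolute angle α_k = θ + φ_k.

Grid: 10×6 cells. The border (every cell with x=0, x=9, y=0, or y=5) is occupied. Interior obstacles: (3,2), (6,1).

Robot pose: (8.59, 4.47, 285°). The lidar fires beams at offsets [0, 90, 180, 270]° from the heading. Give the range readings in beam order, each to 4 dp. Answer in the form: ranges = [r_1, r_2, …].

beam 1: φ=0°, α=285°
  dir = (cos 285°, sin 285°) = (0.2588, -0.9659); from cell (8,4)
  next x-line at t=1.5841, next y-line at t=0.4866; Δt_x=3.8637, Δt_y=1.0353
    y: enter (8,3) at t=0.4866
    y: enter (8,2) at t=1.5219
    x: enter (9,2) at t=1.5841 ← occupied
  → r_1 = 1.5841
beam 2: φ=90°, α=15°
  dir = (cos 15°, sin 15°) = (0.9659, 0.2588); from cell (8,4)
  next x-line at t=0.4245, next y-line at t=2.0478; Δt_x=1.0353, Δt_y=3.8637
    x: enter (9,4) at t=0.4245 ← occupied
  → r_2 = 0.4245
beam 3: φ=180°, α=105°
  dir = (cos 105°, sin 105°) = (-0.2588, 0.9659); from cell (8,4)
  next x-line at t=2.2796, next y-line at t=0.5487; Δt_x=3.8637, Δt_y=1.0353
    y: enter (8,5) at t=0.5487 ← occupied
  → r_3 = 0.5487
beam 4: φ=270°, α=195°
  dir = (cos 195°, sin 195°) = (-0.9659, -0.2588); from cell (8,4)
  next x-line at t=0.6108, next y-line at t=1.8159; Δt_x=1.0353, Δt_y=3.8637
    x: enter (7,4) at t=0.6108
    x: enter (6,4) at t=1.6461
    y: enter (6,3) at t=1.8159
    x: enter (5,3) at t=2.6814
    x: enter (4,3) at t=3.7166
    x: enter (3,3) at t=4.7519
    y: enter (3,2) at t=5.6796 ← occupied
  → r_4 = 5.6796

ranges = [1.5841, 0.4245, 0.5487, 5.6796]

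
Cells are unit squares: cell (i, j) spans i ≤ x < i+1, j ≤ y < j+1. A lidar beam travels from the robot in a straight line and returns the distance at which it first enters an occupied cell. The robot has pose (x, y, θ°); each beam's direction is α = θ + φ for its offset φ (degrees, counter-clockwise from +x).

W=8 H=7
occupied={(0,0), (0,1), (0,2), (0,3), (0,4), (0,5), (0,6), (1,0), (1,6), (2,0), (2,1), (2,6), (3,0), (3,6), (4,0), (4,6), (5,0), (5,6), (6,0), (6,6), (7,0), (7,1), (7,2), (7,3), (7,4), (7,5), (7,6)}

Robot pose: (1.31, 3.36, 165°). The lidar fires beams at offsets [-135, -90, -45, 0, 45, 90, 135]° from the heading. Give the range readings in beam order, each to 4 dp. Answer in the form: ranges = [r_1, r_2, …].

beam 1: φ=-135°, α=30°
  dir = (cos 30°, sin 30°) = (0.8660, 0.5000); from cell (1,3)
  next x-line at t=0.7967, next y-line at t=1.2800; Δt_x=1.1547, Δt_y=2.0000
    x: enter (2,3) at t=0.7967
    y: enter (2,4) at t=1.2800
    x: enter (3,4) at t=1.9514
    x: enter (4,4) at t=3.1061
    y: enter (4,5) at t=3.2800
    x: enter (5,5) at t=4.2608
    y: enter (5,6) at t=5.2800 ← occupied
  → r_1 = 5.2800
beam 2: φ=-90°, α=75°
  dir = (cos 75°, sin 75°) = (0.2588, 0.9659); from cell (1,3)
  next x-line at t=2.6660, next y-line at t=0.6626; Δt_x=3.8637, Δt_y=1.0353
    y: enter (1,4) at t=0.6626
    y: enter (1,5) at t=1.6979
    x: enter (2,5) at t=2.6660
    y: enter (2,6) at t=2.7331 ← occupied
  → r_2 = 2.7331
beam 3: φ=-45°, α=120°
  dir = (cos 120°, sin 120°) = (-0.5000, 0.8660); from cell (1,3)
  next x-line at t=0.6200, next y-line at t=0.7390; Δt_x=2.0000, Δt_y=1.1547
    x: enter (0,3) at t=0.6200 ← occupied
  → r_3 = 0.6200
beam 4: φ=0°, α=165°
  dir = (cos 165°, sin 165°) = (-0.9659, 0.2588); from cell (1,3)
  next x-line at t=0.3209, next y-line at t=2.4728; Δt_x=1.0353, Δt_y=3.8637
    x: enter (0,3) at t=0.3209 ← occupied
  → r_4 = 0.3209
beam 5: φ=45°, α=210°
  dir = (cos 210°, sin 210°) = (-0.8660, -0.5000); from cell (1,3)
  next x-line at t=0.3580, next y-line at t=0.7200; Δt_x=1.1547, Δt_y=2.0000
    x: enter (0,3) at t=0.3580 ← occupied
  → r_5 = 0.3580
beam 6: φ=90°, α=255°
  dir = (cos 255°, sin 255°) = (-0.2588, -0.9659); from cell (1,3)
  next x-line at t=1.1977, next y-line at t=0.3727; Δt_x=3.8637, Δt_y=1.0353
    y: enter (1,2) at t=0.3727
    x: enter (0,2) at t=1.1977 ← occupied
  → r_6 = 1.1977
beam 7: φ=135°, α=300°
  dir = (cos 300°, sin 300°) = (0.5000, -0.8660); from cell (1,3)
  next x-line at t=1.3800, next y-line at t=0.4157; Δt_x=2.0000, Δt_y=1.1547
    y: enter (1,2) at t=0.4157
    x: enter (2,2) at t=1.3800
    y: enter (2,1) at t=1.5704 ← occupied
  → r_7 = 1.5704

ranges = [5.2800, 2.7331, 0.6200, 0.3209, 0.3580, 1.1977, 1.5704]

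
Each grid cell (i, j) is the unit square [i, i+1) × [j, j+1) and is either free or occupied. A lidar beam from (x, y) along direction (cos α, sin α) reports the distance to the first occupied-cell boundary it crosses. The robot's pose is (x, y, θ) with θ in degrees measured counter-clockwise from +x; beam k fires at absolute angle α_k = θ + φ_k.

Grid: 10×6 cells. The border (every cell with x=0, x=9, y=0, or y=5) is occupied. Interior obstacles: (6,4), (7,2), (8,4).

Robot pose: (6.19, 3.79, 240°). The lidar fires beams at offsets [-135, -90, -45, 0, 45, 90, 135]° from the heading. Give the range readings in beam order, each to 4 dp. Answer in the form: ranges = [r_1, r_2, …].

beam 1: φ=-135°, α=105°
  d=(-0.2588,0.9659)  start (6,3)  tX=0.7341 tY=0.2174  stride 1/|dx|=3.8637 1/|dy|=1.0353
    cross y-line → (6,4), t=0.2174 (wall)
  → r_1 = 0.2174
beam 2: φ=-90°, α=150°
  d=(-0.8660,0.5000)  start (6,3)  tX=0.2194 tY=0.4200  stride 1/|dx|=1.1547 1/|dy|=2.0000
    cross x-line → (5,3), t=0.2194
    cross y-line → (5,4), t=0.4200
    cross x-line → (4,4), t=1.3741
    cross y-line → (4,5), t=2.4200 (wall)
  → r_2 = 2.4200
beam 3: φ=-45°, α=195°
  d=(-0.9659,-0.2588)  start (6,3)  tX=0.1967 tY=3.0523  stride 1/|dx|=1.0353 1/|dy|=3.8637
    cross x-line → (5,3), t=0.1967
    cross x-line → (4,3), t=1.2320
    cross x-line → (3,3), t=2.2673
    cross y-line → (3,2), t=3.0523
    cross x-line → (2,2), t=3.3025
    cross x-line → (1,2), t=4.3378
    cross x-line → (0,2), t=5.3731 (wall)
  → r_3 = 5.3731
beam 4: φ=0°, α=240°
  d=(-0.5000,-0.8660)  start (6,3)  tX=0.3800 tY=0.9122  stride 1/|dx|=2.0000 1/|dy|=1.1547
    cross x-line → (5,3), t=0.3800
    cross y-line → (5,2), t=0.9122
    cross y-line → (5,1), t=2.0669
    cross x-line → (4,1), t=2.3800
    cross y-line → (4,0), t=3.2216 (wall)
  → r_4 = 3.2216
beam 5: φ=45°, α=285°
  d=(0.2588,-0.9659)  start (6,3)  tX=3.1296 tY=0.8179  stride 1/|dx|=3.8637 1/|dy|=1.0353
    cross y-line → (6,2), t=0.8179
    cross y-line → (6,1), t=1.8531
    cross y-line → (6,0), t=2.8884 (wall)
  → r_5 = 2.8884
beam 6: φ=90°, α=330°
  d=(0.8660,-0.5000)  start (6,3)  tX=0.9353 tY=1.5800  stride 1/|dx|=1.1547 1/|dy|=2.0000
    cross x-line → (7,3), t=0.9353
    cross y-line → (7,2), t=1.5800 (wall)
  → r_6 = 1.5800
beam 7: φ=135°, α=15°
  d=(0.9659,0.2588)  start (6,3)  tX=0.8386 tY=0.8114  stride 1/|dx|=1.0353 1/|dy|=3.8637
    cross y-line → (6,4), t=0.8114 (wall)
  → r_7 = 0.8114

ranges = [0.2174, 2.4200, 5.3731, 3.2216, 2.8884, 1.5800, 0.8114]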